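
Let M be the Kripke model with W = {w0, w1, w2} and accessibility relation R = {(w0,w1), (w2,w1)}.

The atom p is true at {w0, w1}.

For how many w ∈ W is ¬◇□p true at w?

1

w0: ◇□p is T. ✗
w1: ◇□p is F. ✓
w2: ◇□p is T. ✗
Satisfying worlds: {w1}.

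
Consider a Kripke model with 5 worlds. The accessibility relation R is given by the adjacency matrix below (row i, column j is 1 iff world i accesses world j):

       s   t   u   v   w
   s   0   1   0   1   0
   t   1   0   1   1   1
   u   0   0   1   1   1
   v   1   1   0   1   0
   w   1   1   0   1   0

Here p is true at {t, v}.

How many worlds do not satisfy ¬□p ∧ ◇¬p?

1

s: ¬□p is F, ◇¬p is F. ✗
t: ¬□p is T, ◇¬p is T. ✓
u: ¬□p is T, ◇¬p is T. ✓
v: ¬□p is T, ◇¬p is T. ✓
w: ¬□p is T, ◇¬p is T. ✓
Satisfying worlds: {t, u, v, w}.
So ¬□p ∧ ◇¬p fails at the other 1 world.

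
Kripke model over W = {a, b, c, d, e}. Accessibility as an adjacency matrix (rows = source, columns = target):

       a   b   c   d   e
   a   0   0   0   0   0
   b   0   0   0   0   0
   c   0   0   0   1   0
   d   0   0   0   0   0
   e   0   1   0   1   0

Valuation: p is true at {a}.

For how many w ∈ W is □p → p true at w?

3

a: □p is T, p is T. ✓
b: □p is T, p is F. ✗
c: □p is F, p is F. ✓
d: □p is T, p is F. ✗
e: □p is F, p is F. ✓
Satisfying worlds: {a, c, e}.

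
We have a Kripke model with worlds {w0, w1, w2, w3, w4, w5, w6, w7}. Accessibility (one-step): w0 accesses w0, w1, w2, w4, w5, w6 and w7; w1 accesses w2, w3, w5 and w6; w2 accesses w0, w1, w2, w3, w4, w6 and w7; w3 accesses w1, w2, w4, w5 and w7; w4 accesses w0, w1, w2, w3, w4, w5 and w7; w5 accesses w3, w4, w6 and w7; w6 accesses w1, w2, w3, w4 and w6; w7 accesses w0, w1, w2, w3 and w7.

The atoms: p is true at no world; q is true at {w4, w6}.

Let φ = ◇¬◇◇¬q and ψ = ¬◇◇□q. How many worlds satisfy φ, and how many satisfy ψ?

0 and 8

For ◇¬◇◇¬q:
w0: successors {w0, w1, w2, w4, w5, w6, w7}; ¬◇◇¬q there: w0:F, w1:F, w2:F, w4:F, w5:F, w6:F, w7:F. ✗
w1: successors {w2, w3, w5, w6}; ¬◇◇¬q there: w2:F, w3:F, w5:F, w6:F. ✗
w2: successors {w0, w1, w2, w3, w4, w6, w7}; ¬◇◇¬q there: w0:F, w1:F, w2:F, w3:F, w4:F, w6:F, w7:F. ✗
w3: successors {w1, w2, w4, w5, w7}; ¬◇◇¬q there: w1:F, w2:F, w4:F, w5:F, w7:F. ✗
w4: successors {w0, w1, w2, w3, w4, w5, w7}; ¬◇◇¬q there: w0:F, w1:F, w2:F, w3:F, w4:F, w5:F, w7:F. ✗
w5: successors {w3, w4, w6, w7}; ¬◇◇¬q there: w3:F, w4:F, w6:F, w7:F. ✗
w6: successors {w1, w2, w3, w4, w6}; ¬◇◇¬q there: w1:F, w2:F, w3:F, w4:F, w6:F. ✗
w7: successors {w0, w1, w2, w3, w7}; ¬◇◇¬q there: w0:F, w1:F, w2:F, w3:F, w7:F. ✗
— 0 worlds.
For ¬◇◇□q:
w0: ◇◇□q is F. ✓
w1: ◇◇□q is F. ✓
w2: ◇◇□q is F. ✓
w3: ◇◇□q is F. ✓
w4: ◇◇□q is F. ✓
w5: ◇◇□q is F. ✓
w6: ◇◇□q is F. ✓
w7: ◇◇□q is F. ✓
— 8 worlds.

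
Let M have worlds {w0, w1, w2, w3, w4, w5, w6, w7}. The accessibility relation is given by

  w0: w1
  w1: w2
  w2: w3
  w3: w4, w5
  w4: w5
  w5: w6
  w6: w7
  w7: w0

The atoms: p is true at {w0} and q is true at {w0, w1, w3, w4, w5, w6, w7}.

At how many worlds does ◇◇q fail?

w0: successors {w1}; ◇q there: w1:F. ✗
w1: successors {w2}; ◇q there: w2:T. ✓
w2: successors {w3}; ◇q there: w3:T. ✓
w3: successors {w4, w5}; ◇q there: w4:T, w5:T. ✓
w4: successors {w5}; ◇q there: w5:T. ✓
w5: successors {w6}; ◇q there: w6:T. ✓
w6: successors {w7}; ◇q there: w7:T. ✓
w7: successors {w0}; ◇q there: w0:T. ✓
Satisfying worlds: {w1, w2, w3, w4, w5, w6, w7}.
So ◇◇q fails at the other 1 world.

1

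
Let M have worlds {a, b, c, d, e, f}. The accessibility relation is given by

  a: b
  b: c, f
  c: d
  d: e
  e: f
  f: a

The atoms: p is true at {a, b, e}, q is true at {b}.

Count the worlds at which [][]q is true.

1

a: successors {b}; []q there: b:F. ✗
b: successors {c, f}; []q there: c:F, f:F. ✗
c: successors {d}; []q there: d:F. ✗
d: successors {e}; []q there: e:F. ✗
e: successors {f}; []q there: f:F. ✗
f: successors {a}; []q there: a:T. ✓
Satisfying worlds: {f}.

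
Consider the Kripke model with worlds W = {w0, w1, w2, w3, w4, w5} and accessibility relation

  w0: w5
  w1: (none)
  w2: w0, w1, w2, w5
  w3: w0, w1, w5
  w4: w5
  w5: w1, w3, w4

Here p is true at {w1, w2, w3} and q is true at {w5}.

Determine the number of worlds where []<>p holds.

3

w0: successors {w5}; <>p there: w5:T. ✓
w1: no successors, so []<>p holds vacuously. ✓
w2: successors {w0, w1, w2, w5}; <>p there: w0:F, w1:F, w2:T, w5:T. ✗
w3: successors {w0, w1, w5}; <>p there: w0:F, w1:F, w5:T. ✗
w4: successors {w5}; <>p there: w5:T. ✓
w5: successors {w1, w3, w4}; <>p there: w1:F, w3:T, w4:F. ✗
Satisfying worlds: {w0, w1, w4}.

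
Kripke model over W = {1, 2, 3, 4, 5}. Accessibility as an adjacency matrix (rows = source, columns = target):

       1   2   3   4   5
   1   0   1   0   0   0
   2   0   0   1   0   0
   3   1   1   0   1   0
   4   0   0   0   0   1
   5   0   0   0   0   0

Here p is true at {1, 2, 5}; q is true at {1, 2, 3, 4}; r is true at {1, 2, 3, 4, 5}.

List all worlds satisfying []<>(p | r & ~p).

1: successors {2}; <>(p | r & ~p) there: 2:T. ✓
2: successors {3}; <>(p | r & ~p) there: 3:T. ✓
3: successors {1, 2, 4}; <>(p | r & ~p) there: 1:T, 2:T, 4:T. ✓
4: successors {5}; <>(p | r & ~p) there: 5:F. ✗
5: no successors, so []<>(p | r & ~p) holds vacuously. ✓

{1, 2, 3, 5}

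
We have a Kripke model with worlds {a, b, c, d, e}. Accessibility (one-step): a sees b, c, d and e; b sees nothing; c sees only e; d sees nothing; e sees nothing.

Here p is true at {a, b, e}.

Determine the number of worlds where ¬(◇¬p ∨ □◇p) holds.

a: ◇¬p ∨ □◇p is T. ✗
b: ◇¬p ∨ □◇p is T. ✗
c: ◇¬p ∨ □◇p is F. ✓
d: ◇¬p ∨ □◇p is T. ✗
e: ◇¬p ∨ □◇p is T. ✗
Satisfying worlds: {c}.

1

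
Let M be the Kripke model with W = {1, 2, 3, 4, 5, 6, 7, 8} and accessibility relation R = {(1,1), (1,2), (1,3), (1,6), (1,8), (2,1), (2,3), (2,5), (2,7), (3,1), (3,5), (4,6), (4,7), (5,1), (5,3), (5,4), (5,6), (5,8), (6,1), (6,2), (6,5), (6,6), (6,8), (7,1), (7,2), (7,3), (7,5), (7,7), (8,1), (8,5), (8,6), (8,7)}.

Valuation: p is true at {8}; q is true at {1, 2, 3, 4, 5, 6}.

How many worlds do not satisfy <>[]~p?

1

1: successors {1, 2, 3, 6, 8}; []~p there: 1:F, 2:T, 3:T, 6:F, 8:T. ✓
2: successors {1, 3, 5, 7}; []~p there: 1:F, 3:T, 5:F, 7:T. ✓
3: successors {1, 5}; []~p there: 1:F, 5:F. ✗
4: successors {6, 7}; []~p there: 6:F, 7:T. ✓
5: successors {1, 3, 4, 6, 8}; []~p there: 1:F, 3:T, 4:T, 6:F, 8:T. ✓
6: successors {1, 2, 5, 6, 8}; []~p there: 1:F, 2:T, 5:F, 6:F, 8:T. ✓
7: successors {1, 2, 3, 5, 7}; []~p there: 1:F, 2:T, 3:T, 5:F, 7:T. ✓
8: successors {1, 5, 6, 7}; []~p there: 1:F, 5:F, 6:F, 7:T. ✓
Satisfying worlds: {1, 2, 4, 5, 6, 7, 8}.
So <>[]~p fails at the other 1 world.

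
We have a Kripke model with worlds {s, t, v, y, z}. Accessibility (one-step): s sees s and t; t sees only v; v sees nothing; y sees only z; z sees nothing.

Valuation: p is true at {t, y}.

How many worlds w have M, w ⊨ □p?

s: successors {s, t}; p there: s:F, t:T. ✗
t: successors {v}; p there: v:F. ✗
v: no successors, so □p holds vacuously. ✓
y: successors {z}; p there: z:F. ✗
z: no successors, so □p holds vacuously. ✓
Satisfying worlds: {v, z}.

2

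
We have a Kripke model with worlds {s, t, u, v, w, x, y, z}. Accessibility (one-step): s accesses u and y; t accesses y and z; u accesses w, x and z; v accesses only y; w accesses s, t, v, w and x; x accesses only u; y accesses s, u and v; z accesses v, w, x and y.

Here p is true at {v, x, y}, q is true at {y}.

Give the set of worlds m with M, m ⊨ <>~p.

{s, t, u, w, x, y, z}

s: successors {u, y}; ~p there: u:T, y:F. ✓
t: successors {y, z}; ~p there: y:F, z:T. ✓
u: successors {w, x, z}; ~p there: w:T, x:F, z:T. ✓
v: successors {y}; ~p there: y:F. ✗
w: successors {s, t, v, w, x}; ~p there: s:T, t:T, v:F, w:T, x:F. ✓
x: successors {u}; ~p there: u:T. ✓
y: successors {s, u, v}; ~p there: s:T, u:T, v:F. ✓
z: successors {v, w, x, y}; ~p there: v:F, w:T, x:F, y:F. ✓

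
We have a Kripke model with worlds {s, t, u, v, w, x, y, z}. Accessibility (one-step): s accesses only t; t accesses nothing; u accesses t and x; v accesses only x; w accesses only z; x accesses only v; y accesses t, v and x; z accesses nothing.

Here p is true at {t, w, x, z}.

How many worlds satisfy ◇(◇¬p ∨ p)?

s: successors {t}; ◇¬p ∨ p there: t:T. ✓
t: no successors, so ◇(◇¬p ∨ p) fails. ✗
u: successors {t, x}; ◇¬p ∨ p there: t:T, x:T. ✓
v: successors {x}; ◇¬p ∨ p there: x:T. ✓
w: successors {z}; ◇¬p ∨ p there: z:T. ✓
x: successors {v}; ◇¬p ∨ p there: v:F. ✗
y: successors {t, v, x}; ◇¬p ∨ p there: t:T, v:F, x:T. ✓
z: no successors, so ◇(◇¬p ∨ p) fails. ✗
Satisfying worlds: {s, u, v, w, y}.

5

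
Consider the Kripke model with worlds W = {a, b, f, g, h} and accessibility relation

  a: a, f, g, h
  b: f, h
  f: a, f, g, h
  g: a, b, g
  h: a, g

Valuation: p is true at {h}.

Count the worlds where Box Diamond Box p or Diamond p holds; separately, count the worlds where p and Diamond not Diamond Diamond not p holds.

For Box Diamond Box p or Diamond p:
a: Box Diamond Box p is F, Diamond p is T. ✓
b: Box Diamond Box p is F, Diamond p is T. ✓
f: Box Diamond Box p is F, Diamond p is T. ✓
g: Box Diamond Box p is F, Diamond p is F. ✗
h: Box Diamond Box p is F, Diamond p is F. ✗
— 3 worlds.
For p and Diamond not Diamond Diamond not p:
a: p is F, Diamond not Diamond Diamond not p is F. ✗
b: p is F, Diamond not Diamond Diamond not p is F. ✗
f: p is F, Diamond not Diamond Diamond not p is F. ✗
g: p is F, Diamond not Diamond Diamond not p is F. ✗
h: p is T, Diamond not Diamond Diamond not p is F. ✗
— 0 worlds.

3 and 0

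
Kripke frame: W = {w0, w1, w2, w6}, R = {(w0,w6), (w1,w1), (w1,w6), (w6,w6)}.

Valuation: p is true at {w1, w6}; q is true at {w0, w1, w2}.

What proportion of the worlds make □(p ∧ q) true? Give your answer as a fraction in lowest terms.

1/4

w0: successors {w6}; p ∧ q there: w6:F. ✗
w1: successors {w1, w6}; p ∧ q there: w1:T, w6:F. ✗
w2: no successors, so □(p ∧ q) holds vacuously. ✓
w6: successors {w6}; p ∧ q there: w6:F. ✗
That's 1 of 4 worlds, so 1/4.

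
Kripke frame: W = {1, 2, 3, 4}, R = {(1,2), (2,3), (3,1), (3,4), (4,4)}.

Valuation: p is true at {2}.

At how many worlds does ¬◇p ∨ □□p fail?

1

1: ¬◇p is F, □□p is F. ✗
2: ¬◇p is T, □□p is F. ✓
3: ¬◇p is T, □□p is F. ✓
4: ¬◇p is T, □□p is F. ✓
Satisfying worlds: {2, 3, 4}.
So ¬◇p ∨ □□p fails at the other 1 world.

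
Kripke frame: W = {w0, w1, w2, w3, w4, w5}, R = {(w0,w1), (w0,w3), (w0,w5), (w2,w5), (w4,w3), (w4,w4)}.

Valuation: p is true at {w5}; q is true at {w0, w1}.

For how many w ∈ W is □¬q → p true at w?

w0: □¬q is F, p is F. ✓
w1: □¬q is T, p is F. ✗
w2: □¬q is T, p is F. ✗
w3: □¬q is T, p is F. ✗
w4: □¬q is T, p is F. ✗
w5: □¬q is T, p is T. ✓
Satisfying worlds: {w0, w5}.

2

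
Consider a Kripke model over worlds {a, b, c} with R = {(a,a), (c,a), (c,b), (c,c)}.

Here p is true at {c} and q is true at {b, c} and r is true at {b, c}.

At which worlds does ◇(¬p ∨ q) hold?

{a, c}

a: successors {a}; ¬p ∨ q there: a:T. ✓
b: no successors, so ◇(¬p ∨ q) fails. ✗
c: successors {a, b, c}; ¬p ∨ q there: a:T, b:T, c:T. ✓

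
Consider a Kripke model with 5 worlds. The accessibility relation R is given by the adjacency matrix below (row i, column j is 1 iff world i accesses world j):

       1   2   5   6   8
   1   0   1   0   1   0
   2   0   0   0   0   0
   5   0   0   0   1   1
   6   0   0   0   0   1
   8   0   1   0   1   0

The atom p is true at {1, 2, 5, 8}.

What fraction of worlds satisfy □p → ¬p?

1: □p is F, ¬p is F. ✓
2: □p is T, ¬p is F. ✗
5: □p is F, ¬p is F. ✓
6: □p is T, ¬p is T. ✓
8: □p is F, ¬p is F. ✓
That's 4 of 5 worlds, so 4/5.

4/5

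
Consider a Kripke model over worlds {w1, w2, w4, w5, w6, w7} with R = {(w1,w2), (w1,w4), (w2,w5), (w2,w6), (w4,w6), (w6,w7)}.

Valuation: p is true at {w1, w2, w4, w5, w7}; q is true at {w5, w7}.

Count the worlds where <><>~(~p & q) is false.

w1: successors {w2, w4}; <>~(~p & q) there: w2:T, w4:T. ✓
w2: successors {w5, w6}; <>~(~p & q) there: w5:F, w6:T. ✓
w4: successors {w6}; <>~(~p & q) there: w6:T. ✓
w5: no successors, so <><>~(~p & q) fails. ✗
w6: successors {w7}; <>~(~p & q) there: w7:F. ✗
w7: no successors, so <><>~(~p & q) fails. ✗
Satisfying worlds: {w1, w2, w4}.
So <><>~(~p & q) fails at the other 3 worlds.

3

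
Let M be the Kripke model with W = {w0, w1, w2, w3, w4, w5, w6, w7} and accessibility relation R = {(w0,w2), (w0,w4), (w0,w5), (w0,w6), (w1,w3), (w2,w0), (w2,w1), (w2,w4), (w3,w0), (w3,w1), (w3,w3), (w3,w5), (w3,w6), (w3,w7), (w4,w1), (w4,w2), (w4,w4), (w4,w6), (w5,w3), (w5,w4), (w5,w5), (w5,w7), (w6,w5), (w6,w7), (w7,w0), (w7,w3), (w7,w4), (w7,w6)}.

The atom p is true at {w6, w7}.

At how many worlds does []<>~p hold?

w0: successors {w2, w4, w5, w6}; <>~p there: w2:T, w4:T, w5:T, w6:T. ✓
w1: successors {w3}; <>~p there: w3:T. ✓
w2: successors {w0, w1, w4}; <>~p there: w0:T, w1:T, w4:T. ✓
w3: successors {w0, w1, w3, w5, w6, w7}; <>~p there: w0:T, w1:T, w3:T, w5:T, w6:T, w7:T. ✓
w4: successors {w1, w2, w4, w6}; <>~p there: w1:T, w2:T, w4:T, w6:T. ✓
w5: successors {w3, w4, w5, w7}; <>~p there: w3:T, w4:T, w5:T, w7:T. ✓
w6: successors {w5, w7}; <>~p there: w5:T, w7:T. ✓
w7: successors {w0, w3, w4, w6}; <>~p there: w0:T, w3:T, w4:T, w6:T. ✓
Satisfying worlds: {w0, w1, w2, w3, w4, w5, w6, w7}.

8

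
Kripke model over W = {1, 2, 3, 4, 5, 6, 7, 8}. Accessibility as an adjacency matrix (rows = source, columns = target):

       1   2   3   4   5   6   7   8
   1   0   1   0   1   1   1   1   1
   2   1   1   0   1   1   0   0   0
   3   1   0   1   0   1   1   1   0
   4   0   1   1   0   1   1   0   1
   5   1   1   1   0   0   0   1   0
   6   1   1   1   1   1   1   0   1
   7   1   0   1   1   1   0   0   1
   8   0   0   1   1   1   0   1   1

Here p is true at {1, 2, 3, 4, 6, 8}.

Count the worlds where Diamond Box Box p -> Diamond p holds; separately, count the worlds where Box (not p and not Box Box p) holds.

For Diamond Box Box p -> Diamond p:
1: Diamond Box Box p is F, Diamond p is T. ✓
2: Diamond Box Box p is F, Diamond p is T. ✓
3: Diamond Box Box p is F, Diamond p is T. ✓
4: Diamond Box Box p is F, Diamond p is T. ✓
5: Diamond Box Box p is F, Diamond p is T. ✓
6: Diamond Box Box p is F, Diamond p is T. ✓
7: Diamond Box Box p is F, Diamond p is T. ✓
8: Diamond Box Box p is F, Diamond p is T. ✓
— 8 worlds.
For Box (not p and not Box Box p):
1: successors {2, 4, 5, 6, 7, 8}; not p and not Box Box p there: 2:F, 4:F, 5:T, 6:F, 7:T, 8:F. ✗
2: successors {1, 2, 4, 5}; not p and not Box Box p there: 1:F, 2:F, 4:F, 5:T. ✗
3: successors {1, 3, 5, 6, 7}; not p and not Box Box p there: 1:F, 3:F, 5:T, 6:F, 7:T. ✗
4: successors {2, 3, 5, 6, 8}; not p and not Box Box p there: 2:F, 3:F, 5:T, 6:F, 8:F. ✗
5: successors {1, 2, 3, 7}; not p and not Box Box p there: 1:F, 2:F, 3:F, 7:T. ✗
6: successors {1, 2, 3, 4, 5, 6, 8}; not p and not Box Box p there: 1:F, 2:F, 3:F, 4:F, 5:T, 6:F, 8:F. ✗
7: successors {1, 3, 4, 5, 8}; not p and not Box Box p there: 1:F, 3:F, 4:F, 5:T, 8:F. ✗
8: successors {3, 4, 5, 7, 8}; not p and not Box Box p there: 3:F, 4:F, 5:T, 7:T, 8:F. ✗
— 0 worlds.

8 and 0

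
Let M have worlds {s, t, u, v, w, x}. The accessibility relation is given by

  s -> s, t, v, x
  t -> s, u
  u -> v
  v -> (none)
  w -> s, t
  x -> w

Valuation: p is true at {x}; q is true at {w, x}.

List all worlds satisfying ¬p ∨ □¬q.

s: ¬p is T, □¬q is F. ✓
t: ¬p is T, □¬q is T. ✓
u: ¬p is T, □¬q is T. ✓
v: ¬p is T, □¬q is T. ✓
w: ¬p is T, □¬q is T. ✓
x: ¬p is F, □¬q is F. ✗

{s, t, u, v, w}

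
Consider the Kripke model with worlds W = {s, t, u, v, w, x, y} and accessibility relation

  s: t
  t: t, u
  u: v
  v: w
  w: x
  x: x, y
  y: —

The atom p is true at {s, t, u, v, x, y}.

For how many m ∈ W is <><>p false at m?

2

s: successors {t}; <>p there: t:T. ✓
t: successors {t, u}; <>p there: t:T, u:T. ✓
u: successors {v}; <>p there: v:F. ✗
v: successors {w}; <>p there: w:T. ✓
w: successors {x}; <>p there: x:T. ✓
x: successors {x, y}; <>p there: x:T, y:F. ✓
y: no successors, so <><>p fails. ✗
Satisfying worlds: {s, t, v, w, x}.
So <><>p fails at the other 2 worlds.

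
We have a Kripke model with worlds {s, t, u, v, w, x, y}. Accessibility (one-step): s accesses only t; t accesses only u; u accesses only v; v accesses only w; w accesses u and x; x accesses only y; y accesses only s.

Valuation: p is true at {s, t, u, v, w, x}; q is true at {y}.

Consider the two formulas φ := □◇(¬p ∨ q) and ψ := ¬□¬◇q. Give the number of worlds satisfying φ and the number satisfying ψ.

0 and 1

For □◇(¬p ∨ q):
s: successors {t}; ◇(¬p ∨ q) there: t:F. ✗
t: successors {u}; ◇(¬p ∨ q) there: u:F. ✗
u: successors {v}; ◇(¬p ∨ q) there: v:F. ✗
v: successors {w}; ◇(¬p ∨ q) there: w:F. ✗
w: successors {u, x}; ◇(¬p ∨ q) there: u:F, x:T. ✗
x: successors {y}; ◇(¬p ∨ q) there: y:F. ✗
y: successors {s}; ◇(¬p ∨ q) there: s:F. ✗
— 0 worlds.
For ¬□¬◇q:
s: □¬◇q is T. ✗
t: □¬◇q is T. ✗
u: □¬◇q is T. ✗
v: □¬◇q is T. ✗
w: □¬◇q is F. ✓
x: □¬◇q is T. ✗
y: □¬◇q is T. ✗
— 1 world.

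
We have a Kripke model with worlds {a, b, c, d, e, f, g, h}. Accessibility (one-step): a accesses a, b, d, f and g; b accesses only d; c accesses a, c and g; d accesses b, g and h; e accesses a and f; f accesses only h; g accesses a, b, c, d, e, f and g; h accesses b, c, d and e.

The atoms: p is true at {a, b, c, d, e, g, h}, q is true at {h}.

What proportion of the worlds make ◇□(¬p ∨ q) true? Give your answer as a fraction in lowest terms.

3/8

a: successors {a, b, d, f, g}; □(¬p ∨ q) there: a:F, b:F, d:F, f:T, g:F. ✓
b: successors {d}; □(¬p ∨ q) there: d:F. ✗
c: successors {a, c, g}; □(¬p ∨ q) there: a:F, c:F, g:F. ✗
d: successors {b, g, h}; □(¬p ∨ q) there: b:F, g:F, h:F. ✗
e: successors {a, f}; □(¬p ∨ q) there: a:F, f:T. ✓
f: successors {h}; □(¬p ∨ q) there: h:F. ✗
g: successors {a, b, c, d, e, f, g}; □(¬p ∨ q) there: a:F, b:F, c:F, d:F, e:F, f:T, g:F. ✓
h: successors {b, c, d, e}; □(¬p ∨ q) there: b:F, c:F, d:F, e:F. ✗
That's 3 of 8 worlds, so 3/8.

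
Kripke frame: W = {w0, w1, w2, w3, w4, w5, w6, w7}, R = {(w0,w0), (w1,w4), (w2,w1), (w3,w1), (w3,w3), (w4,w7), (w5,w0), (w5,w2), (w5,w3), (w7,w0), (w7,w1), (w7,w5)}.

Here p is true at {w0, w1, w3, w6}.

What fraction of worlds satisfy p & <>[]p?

w0: p is T, <>[]p is T. ✓
w1: p is T, <>[]p is F. ✗
w2: p is F, <>[]p is F. ✗
w3: p is T, <>[]p is T. ✓
w4: p is F, <>[]p is F. ✗
w5: p is F, <>[]p is T. ✗
w6: p is T, <>[]p is F. ✗
w7: p is F, <>[]p is T. ✗
That's 2 of 8 worlds, so 2/8 = 1/4.

1/4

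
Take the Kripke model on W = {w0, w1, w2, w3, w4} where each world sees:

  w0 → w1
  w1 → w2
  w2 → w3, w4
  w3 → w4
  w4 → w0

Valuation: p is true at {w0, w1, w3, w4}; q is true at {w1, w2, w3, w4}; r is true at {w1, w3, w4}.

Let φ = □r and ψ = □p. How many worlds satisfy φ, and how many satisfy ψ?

3 and 4

For □r:
w0: successors {w1}; r there: w1:T. ✓
w1: successors {w2}; r there: w2:F. ✗
w2: successors {w3, w4}; r there: w3:T, w4:T. ✓
w3: successors {w4}; r there: w4:T. ✓
w4: successors {w0}; r there: w0:F. ✗
— 3 worlds.
For □p:
w0: successors {w1}; p there: w1:T. ✓
w1: successors {w2}; p there: w2:F. ✗
w2: successors {w3, w4}; p there: w3:T, w4:T. ✓
w3: successors {w4}; p there: w4:T. ✓
w4: successors {w0}; p there: w0:T. ✓
— 4 worlds.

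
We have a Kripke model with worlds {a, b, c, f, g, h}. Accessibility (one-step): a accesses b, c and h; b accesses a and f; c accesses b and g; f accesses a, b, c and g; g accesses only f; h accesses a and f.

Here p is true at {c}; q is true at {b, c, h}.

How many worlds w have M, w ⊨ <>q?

3

a: successors {b, c, h}; q there: b:T, c:T, h:T. ✓
b: successors {a, f}; q there: a:F, f:F. ✗
c: successors {b, g}; q there: b:T, g:F. ✓
f: successors {a, b, c, g}; q there: a:F, b:T, c:T, g:F. ✓
g: successors {f}; q there: f:F. ✗
h: successors {a, f}; q there: a:F, f:F. ✗
Satisfying worlds: {a, c, f}.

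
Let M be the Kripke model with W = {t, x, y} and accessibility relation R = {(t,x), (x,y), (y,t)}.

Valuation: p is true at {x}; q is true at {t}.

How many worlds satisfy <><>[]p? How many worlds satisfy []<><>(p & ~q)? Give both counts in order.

For <><>[]p:
t: successors {x}; <>[]p there: x:F. ✗
x: successors {y}; <>[]p there: y:T. ✓
y: successors {t}; <>[]p there: t:F. ✗
— 1 world.
For []<><>(p & ~q):
t: successors {x}; <><>(p & ~q) there: x:F. ✗
x: successors {y}; <><>(p & ~q) there: y:T. ✓
y: successors {t}; <><>(p & ~q) there: t:F. ✗
— 1 world.

1 and 1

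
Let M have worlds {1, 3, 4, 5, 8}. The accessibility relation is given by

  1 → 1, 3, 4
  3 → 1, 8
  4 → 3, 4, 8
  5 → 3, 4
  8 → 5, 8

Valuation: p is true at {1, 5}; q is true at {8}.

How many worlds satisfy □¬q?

2

1: successors {1, 3, 4}; ¬q there: 1:T, 3:T, 4:T. ✓
3: successors {1, 8}; ¬q there: 1:T, 8:F. ✗
4: successors {3, 4, 8}; ¬q there: 3:T, 4:T, 8:F. ✗
5: successors {3, 4}; ¬q there: 3:T, 4:T. ✓
8: successors {5, 8}; ¬q there: 5:T, 8:F. ✗
Satisfying worlds: {1, 5}.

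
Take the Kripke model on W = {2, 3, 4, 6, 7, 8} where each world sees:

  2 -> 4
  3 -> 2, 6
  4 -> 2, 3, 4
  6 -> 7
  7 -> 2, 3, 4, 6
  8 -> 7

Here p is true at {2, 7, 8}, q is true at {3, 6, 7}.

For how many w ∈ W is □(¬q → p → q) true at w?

2: successors {4}; ¬q → p → q there: 4:T. ✓
3: successors {2, 6}; ¬q → p → q there: 2:F, 6:T. ✗
4: successors {2, 3, 4}; ¬q → p → q there: 2:F, 3:T, 4:T. ✗
6: successors {7}; ¬q → p → q there: 7:T. ✓
7: successors {2, 3, 4, 6}; ¬q → p → q there: 2:F, 3:T, 4:T, 6:T. ✗
8: successors {7}; ¬q → p → q there: 7:T. ✓
Satisfying worlds: {2, 6, 8}.

3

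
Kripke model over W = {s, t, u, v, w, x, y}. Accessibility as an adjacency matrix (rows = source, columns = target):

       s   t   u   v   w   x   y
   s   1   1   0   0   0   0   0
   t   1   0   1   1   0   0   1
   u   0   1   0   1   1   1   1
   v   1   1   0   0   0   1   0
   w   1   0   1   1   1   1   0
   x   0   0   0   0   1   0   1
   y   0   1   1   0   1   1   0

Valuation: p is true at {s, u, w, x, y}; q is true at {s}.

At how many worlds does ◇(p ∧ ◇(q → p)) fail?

0

s: successors {s, t}; p ∧ ◇(q → p) there: s:T, t:F. ✓
t: successors {s, u, v, y}; p ∧ ◇(q → p) there: s:T, u:T, v:F, y:T. ✓
u: successors {t, v, w, x, y}; p ∧ ◇(q → p) there: t:F, v:F, w:T, x:T, y:T. ✓
v: successors {s, t, x}; p ∧ ◇(q → p) there: s:T, t:F, x:T. ✓
w: successors {s, u, v, w, x}; p ∧ ◇(q → p) there: s:T, u:T, v:F, w:T, x:T. ✓
x: successors {w, y}; p ∧ ◇(q → p) there: w:T, y:T. ✓
y: successors {t, u, w, x}; p ∧ ◇(q → p) there: t:F, u:T, w:T, x:T. ✓
Satisfying worlds: {s, t, u, v, w, x, y}.
So ◇(p ∧ ◇(q → p)) fails at the other 0 worlds.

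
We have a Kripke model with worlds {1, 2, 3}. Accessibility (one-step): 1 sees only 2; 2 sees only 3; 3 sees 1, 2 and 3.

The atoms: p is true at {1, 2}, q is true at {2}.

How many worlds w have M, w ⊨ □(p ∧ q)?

1: successors {2}; p ∧ q there: 2:T. ✓
2: successors {3}; p ∧ q there: 3:F. ✗
3: successors {1, 2, 3}; p ∧ q there: 1:F, 2:T, 3:F. ✗
Satisfying worlds: {1}.

1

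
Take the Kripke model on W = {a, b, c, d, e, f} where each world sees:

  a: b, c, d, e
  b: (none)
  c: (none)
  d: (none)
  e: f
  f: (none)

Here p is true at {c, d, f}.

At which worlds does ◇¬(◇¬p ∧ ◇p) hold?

{a, e}

a: successors {b, c, d, e}; ¬(◇¬p ∧ ◇p) there: b:T, c:T, d:T, e:T. ✓
b: no successors, so ◇¬(◇¬p ∧ ◇p) fails. ✗
c: no successors, so ◇¬(◇¬p ∧ ◇p) fails. ✗
d: no successors, so ◇¬(◇¬p ∧ ◇p) fails. ✗
e: successors {f}; ¬(◇¬p ∧ ◇p) there: f:T. ✓
f: no successors, so ◇¬(◇¬p ∧ ◇p) fails. ✗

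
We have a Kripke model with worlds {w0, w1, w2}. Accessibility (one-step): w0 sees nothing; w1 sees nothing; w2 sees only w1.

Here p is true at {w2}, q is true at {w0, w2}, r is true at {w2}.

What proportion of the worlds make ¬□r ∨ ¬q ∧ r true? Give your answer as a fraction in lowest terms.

1/3

w0: ¬□r is F, ¬q ∧ r is F. ✗
w1: ¬□r is F, ¬q ∧ r is F. ✗
w2: ¬□r is T, ¬q ∧ r is F. ✓
That's 1 of 3 worlds, so 1/3.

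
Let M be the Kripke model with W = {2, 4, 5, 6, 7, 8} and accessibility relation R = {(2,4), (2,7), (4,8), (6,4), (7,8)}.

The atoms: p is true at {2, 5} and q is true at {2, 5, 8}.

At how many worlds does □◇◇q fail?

2: successors {4, 7}; ◇◇q there: 4:F, 7:F. ✗
4: successors {8}; ◇◇q there: 8:F. ✗
5: no successors, so □◇◇q holds vacuously. ✓
6: successors {4}; ◇◇q there: 4:F. ✗
7: successors {8}; ◇◇q there: 8:F. ✗
8: no successors, so □◇◇q holds vacuously. ✓
Satisfying worlds: {5, 8}.
So □◇◇q fails at the other 4 worlds.

4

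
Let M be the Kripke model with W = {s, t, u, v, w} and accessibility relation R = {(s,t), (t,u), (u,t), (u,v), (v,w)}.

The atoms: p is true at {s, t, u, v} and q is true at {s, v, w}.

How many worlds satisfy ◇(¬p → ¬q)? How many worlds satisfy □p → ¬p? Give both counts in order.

3 and 2

For ◇(¬p → ¬q):
s: successors {t}; ¬p → ¬q there: t:T. ✓
t: successors {u}; ¬p → ¬q there: u:T. ✓
u: successors {t, v}; ¬p → ¬q there: t:T, v:T. ✓
v: successors {w}; ¬p → ¬q there: w:F. ✗
w: no successors, so ◇(¬p → ¬q) fails. ✗
— 3 worlds.
For □p → ¬p:
s: □p is T, ¬p is F. ✗
t: □p is T, ¬p is F. ✗
u: □p is T, ¬p is F. ✗
v: □p is F, ¬p is F. ✓
w: □p is T, ¬p is T. ✓
— 2 worlds.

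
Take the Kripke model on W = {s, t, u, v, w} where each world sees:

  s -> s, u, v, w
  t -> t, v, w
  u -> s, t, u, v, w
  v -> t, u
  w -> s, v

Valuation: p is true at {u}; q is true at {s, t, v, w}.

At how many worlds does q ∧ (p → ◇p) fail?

s: q is T, p → ◇p is T. ✓
t: q is T, p → ◇p is T. ✓
u: q is F, p → ◇p is T. ✗
v: q is T, p → ◇p is T. ✓
w: q is T, p → ◇p is T. ✓
Satisfying worlds: {s, t, v, w}.
So q ∧ (p → ◇p) fails at the other 1 world.

1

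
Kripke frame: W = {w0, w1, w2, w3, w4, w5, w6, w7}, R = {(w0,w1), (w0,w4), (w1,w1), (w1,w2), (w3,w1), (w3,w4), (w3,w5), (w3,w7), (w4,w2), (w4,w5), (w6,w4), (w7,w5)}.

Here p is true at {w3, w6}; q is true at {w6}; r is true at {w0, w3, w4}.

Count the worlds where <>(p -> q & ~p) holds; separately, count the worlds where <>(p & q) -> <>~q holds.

For <>(p -> q & ~p):
w0: successors {w1, w4}; p -> q & ~p there: w1:T, w4:T. ✓
w1: successors {w1, w2}; p -> q & ~p there: w1:T, w2:T. ✓
w2: no successors, so <>(p -> q & ~p) fails. ✗
w3: successors {w1, w4, w5, w7}; p -> q & ~p there: w1:T, w4:T, w5:T, w7:T. ✓
w4: successors {w2, w5}; p -> q & ~p there: w2:T, w5:T. ✓
w5: no successors, so <>(p -> q & ~p) fails. ✗
w6: successors {w4}; p -> q & ~p there: w4:T. ✓
w7: successors {w5}; p -> q & ~p there: w5:T. ✓
— 6 worlds.
For <>(p & q) -> <>~q:
w0: <>(p & q) is F, <>~q is T. ✓
w1: <>(p & q) is F, <>~q is T. ✓
w2: <>(p & q) is F, <>~q is F. ✓
w3: <>(p & q) is F, <>~q is T. ✓
w4: <>(p & q) is F, <>~q is T. ✓
w5: <>(p & q) is F, <>~q is F. ✓
w6: <>(p & q) is F, <>~q is T. ✓
w7: <>(p & q) is F, <>~q is T. ✓
— 8 worlds.

6 and 8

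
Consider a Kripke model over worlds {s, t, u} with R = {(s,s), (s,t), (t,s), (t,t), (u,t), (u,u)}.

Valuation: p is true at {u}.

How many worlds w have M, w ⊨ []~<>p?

s: successors {s, t}; ~<>p there: s:T, t:T. ✓
t: successors {s, t}; ~<>p there: s:T, t:T. ✓
u: successors {t, u}; ~<>p there: t:T, u:F. ✗
Satisfying worlds: {s, t}.

2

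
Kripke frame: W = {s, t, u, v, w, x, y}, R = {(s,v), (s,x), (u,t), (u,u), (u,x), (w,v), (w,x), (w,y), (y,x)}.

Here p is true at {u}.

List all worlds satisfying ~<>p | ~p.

s: ~<>p is T, ~p is T. ✓
t: ~<>p is T, ~p is T. ✓
u: ~<>p is F, ~p is F. ✗
v: ~<>p is T, ~p is T. ✓
w: ~<>p is T, ~p is T. ✓
x: ~<>p is T, ~p is T. ✓
y: ~<>p is T, ~p is T. ✓

{s, t, v, w, x, y}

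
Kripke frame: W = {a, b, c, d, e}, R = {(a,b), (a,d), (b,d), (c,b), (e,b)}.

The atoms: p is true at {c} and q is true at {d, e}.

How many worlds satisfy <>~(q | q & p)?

a: successors {b, d}; ~(q | q & p) there: b:T, d:F. ✓
b: successors {d}; ~(q | q & p) there: d:F. ✗
c: successors {b}; ~(q | q & p) there: b:T. ✓
d: no successors, so <>~(q | q & p) fails. ✗
e: successors {b}; ~(q | q & p) there: b:T. ✓
Satisfying worlds: {a, c, e}.

3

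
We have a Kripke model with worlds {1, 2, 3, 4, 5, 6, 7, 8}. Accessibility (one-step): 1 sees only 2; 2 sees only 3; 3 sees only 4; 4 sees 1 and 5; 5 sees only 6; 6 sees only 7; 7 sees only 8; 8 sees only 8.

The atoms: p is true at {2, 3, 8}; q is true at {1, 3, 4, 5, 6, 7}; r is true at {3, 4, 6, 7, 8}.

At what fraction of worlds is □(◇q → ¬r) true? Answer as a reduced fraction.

5/8

1: successors {2}; ◇q → ¬r there: 2:T. ✓
2: successors {3}; ◇q → ¬r there: 3:F. ✗
3: successors {4}; ◇q → ¬r there: 4:F. ✗
4: successors {1, 5}; ◇q → ¬r there: 1:T, 5:T. ✓
5: successors {6}; ◇q → ¬r there: 6:F. ✗
6: successors {7}; ◇q → ¬r there: 7:T. ✓
7: successors {8}; ◇q → ¬r there: 8:T. ✓
8: successors {8}; ◇q → ¬r there: 8:T. ✓
That's 5 of 8 worlds, so 5/8.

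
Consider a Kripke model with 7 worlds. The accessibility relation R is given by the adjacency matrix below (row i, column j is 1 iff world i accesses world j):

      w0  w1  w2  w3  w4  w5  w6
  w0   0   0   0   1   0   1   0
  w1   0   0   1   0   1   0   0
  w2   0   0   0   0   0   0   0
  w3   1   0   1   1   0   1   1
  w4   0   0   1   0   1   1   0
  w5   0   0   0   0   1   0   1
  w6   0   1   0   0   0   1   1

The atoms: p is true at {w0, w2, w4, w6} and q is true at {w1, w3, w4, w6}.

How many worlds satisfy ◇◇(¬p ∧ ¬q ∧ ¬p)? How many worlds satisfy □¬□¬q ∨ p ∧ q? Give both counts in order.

6 and 5

For ◇◇(¬p ∧ ¬q ∧ ¬p):
w0: successors {w3, w5}; ◇(¬p ∧ ¬q ∧ ¬p) there: w3:T, w5:F. ✓
w1: successors {w2, w4}; ◇(¬p ∧ ¬q ∧ ¬p) there: w2:F, w4:T. ✓
w2: no successors, so ◇◇(¬p ∧ ¬q ∧ ¬p) fails. ✗
w3: successors {w0, w2, w3, w5, w6}; ◇(¬p ∧ ¬q ∧ ¬p) there: w0:T, w2:F, w3:T, w5:F, w6:T. ✓
w4: successors {w2, w4, w5}; ◇(¬p ∧ ¬q ∧ ¬p) there: w2:F, w4:T, w5:F. ✓
w5: successors {w4, w6}; ◇(¬p ∧ ¬q ∧ ¬p) there: w4:T, w6:T. ✓
w6: successors {w1, w5, w6}; ◇(¬p ∧ ¬q ∧ ¬p) there: w1:F, w5:F, w6:T. ✓
— 6 worlds.
For □¬□¬q ∨ p ∧ q:
w0: □¬□¬q is T, p ∧ q is F. ✓
w1: □¬□¬q is F, p ∧ q is F. ✗
w2: □¬□¬q is T, p ∧ q is F. ✓
w3: □¬□¬q is F, p ∧ q is F. ✗
w4: □¬□¬q is F, p ∧ q is T. ✓
w5: □¬□¬q is T, p ∧ q is F. ✓
w6: □¬□¬q is T, p ∧ q is T. ✓
— 5 worlds.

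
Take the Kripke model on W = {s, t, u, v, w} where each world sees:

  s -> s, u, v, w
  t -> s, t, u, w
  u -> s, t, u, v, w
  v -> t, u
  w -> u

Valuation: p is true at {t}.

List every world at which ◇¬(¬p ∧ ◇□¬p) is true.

{s, t, u, v}

s: successors {s, u, v, w}; ¬(¬p ∧ ◇□¬p) there: s:F, u:F, v:T, w:T. ✓
t: successors {s, t, u, w}; ¬(¬p ∧ ◇□¬p) there: s:F, t:T, u:F, w:T. ✓
u: successors {s, t, u, v, w}; ¬(¬p ∧ ◇□¬p) there: s:F, t:T, u:F, v:T, w:T. ✓
v: successors {t, u}; ¬(¬p ∧ ◇□¬p) there: t:T, u:F. ✓
w: successors {u}; ¬(¬p ∧ ◇□¬p) there: u:F. ✗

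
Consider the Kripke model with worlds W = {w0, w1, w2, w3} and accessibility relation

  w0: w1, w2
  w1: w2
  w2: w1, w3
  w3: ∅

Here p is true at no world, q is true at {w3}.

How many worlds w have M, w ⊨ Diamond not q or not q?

3

w0: Diamond not q is T, not q is T. ✓
w1: Diamond not q is T, not q is T. ✓
w2: Diamond not q is T, not q is T. ✓
w3: Diamond not q is F, not q is F. ✗
Satisfying worlds: {w0, w1, w2}.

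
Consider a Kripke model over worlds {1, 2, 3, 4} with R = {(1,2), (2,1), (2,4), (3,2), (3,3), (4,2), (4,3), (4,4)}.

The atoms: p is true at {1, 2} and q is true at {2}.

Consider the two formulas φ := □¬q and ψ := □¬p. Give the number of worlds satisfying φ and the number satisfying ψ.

1 and 0

For □¬q:
1: successors {2}; ¬q there: 2:F. ✗
2: successors {1, 4}; ¬q there: 1:T, 4:T. ✓
3: successors {2, 3}; ¬q there: 2:F, 3:T. ✗
4: successors {2, 3, 4}; ¬q there: 2:F, 3:T, 4:T. ✗
— 1 world.
For □¬p:
1: successors {2}; ¬p there: 2:F. ✗
2: successors {1, 4}; ¬p there: 1:F, 4:T. ✗
3: successors {2, 3}; ¬p there: 2:F, 3:T. ✗
4: successors {2, 3, 4}; ¬p there: 2:F, 3:T, 4:T. ✗
— 0 worlds.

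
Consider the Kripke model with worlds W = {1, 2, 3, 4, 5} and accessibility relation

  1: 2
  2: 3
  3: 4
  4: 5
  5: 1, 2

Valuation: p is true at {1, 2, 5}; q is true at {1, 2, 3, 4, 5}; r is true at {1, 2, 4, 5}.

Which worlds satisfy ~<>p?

{2, 3}

1: <>p is T. ✗
2: <>p is F. ✓
3: <>p is F. ✓
4: <>p is T. ✗
5: <>p is T. ✗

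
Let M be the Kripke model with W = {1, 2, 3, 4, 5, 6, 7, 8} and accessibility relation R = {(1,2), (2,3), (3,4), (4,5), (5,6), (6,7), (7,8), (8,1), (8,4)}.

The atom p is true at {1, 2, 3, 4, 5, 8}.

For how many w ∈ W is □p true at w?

1: successors {2}; p there: 2:T. ✓
2: successors {3}; p there: 3:T. ✓
3: successors {4}; p there: 4:T. ✓
4: successors {5}; p there: 5:T. ✓
5: successors {6}; p there: 6:F. ✗
6: successors {7}; p there: 7:F. ✗
7: successors {8}; p there: 8:T. ✓
8: successors {1, 4}; p there: 1:T, 4:T. ✓
Satisfying worlds: {1, 2, 3, 4, 7, 8}.

6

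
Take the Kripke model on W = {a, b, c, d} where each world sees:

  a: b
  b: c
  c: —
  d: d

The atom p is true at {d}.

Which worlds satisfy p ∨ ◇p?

a: p is F, ◇p is F. ✗
b: p is F, ◇p is F. ✗
c: p is F, ◇p is F. ✗
d: p is T, ◇p is T. ✓

{d}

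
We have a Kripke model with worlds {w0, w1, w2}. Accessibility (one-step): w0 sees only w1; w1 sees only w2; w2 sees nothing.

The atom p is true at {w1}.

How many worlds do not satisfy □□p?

1

w0: successors {w1}; □p there: w1:F. ✗
w1: successors {w2}; □p there: w2:T. ✓
w2: no successors, so □□p holds vacuously. ✓
Satisfying worlds: {w1, w2}.
So □□p fails at the other 1 world.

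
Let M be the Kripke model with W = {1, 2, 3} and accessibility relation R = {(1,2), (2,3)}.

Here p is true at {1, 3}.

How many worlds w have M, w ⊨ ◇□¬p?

1

1: successors {2}; □¬p there: 2:F. ✗
2: successors {3}; □¬p there: 3:T. ✓
3: no successors, so ◇□¬p fails. ✗
Satisfying worlds: {2}.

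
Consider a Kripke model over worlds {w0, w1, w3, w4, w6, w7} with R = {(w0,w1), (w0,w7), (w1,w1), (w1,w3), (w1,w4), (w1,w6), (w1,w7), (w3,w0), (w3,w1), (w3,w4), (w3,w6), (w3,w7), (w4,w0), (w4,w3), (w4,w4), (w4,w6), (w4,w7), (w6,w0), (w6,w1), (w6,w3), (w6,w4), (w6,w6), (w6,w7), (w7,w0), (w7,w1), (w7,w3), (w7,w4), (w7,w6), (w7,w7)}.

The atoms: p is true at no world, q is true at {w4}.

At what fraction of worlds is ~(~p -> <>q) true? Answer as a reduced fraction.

1/6

w0: ~p -> <>q is F. ✓
w1: ~p -> <>q is T. ✗
w3: ~p -> <>q is T. ✗
w4: ~p -> <>q is T. ✗
w6: ~p -> <>q is T. ✗
w7: ~p -> <>q is T. ✗
That's 1 of 6 worlds, so 1/6.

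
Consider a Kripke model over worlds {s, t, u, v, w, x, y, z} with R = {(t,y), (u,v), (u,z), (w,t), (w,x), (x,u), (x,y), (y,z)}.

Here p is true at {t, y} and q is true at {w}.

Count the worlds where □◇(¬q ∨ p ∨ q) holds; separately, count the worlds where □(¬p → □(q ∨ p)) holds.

For □◇(¬q ∨ p ∨ q):
s: no successors, so □◇(¬q ∨ p ∨ q) holds vacuously. ✓
t: successors {y}; ◇(¬q ∨ p ∨ q) there: y:T. ✓
u: successors {v, z}; ◇(¬q ∨ p ∨ q) there: v:F, z:F. ✗
v: no successors, so □◇(¬q ∨ p ∨ q) holds vacuously. ✓
w: successors {t, x}; ◇(¬q ∨ p ∨ q) there: t:T, x:T. ✓
x: successors {u, y}; ◇(¬q ∨ p ∨ q) there: u:T, y:T. ✓
y: successors {z}; ◇(¬q ∨ p ∨ q) there: z:F. ✗
z: no successors, so □◇(¬q ∨ p ∨ q) holds vacuously. ✓
— 6 worlds.
For □(¬p → □(q ∨ p)):
s: no successors, so □(¬p → □(q ∨ p)) holds vacuously. ✓
t: successors {y}; ¬p → □(q ∨ p) there: y:T. ✓
u: successors {v, z}; ¬p → □(q ∨ p) there: v:T, z:T. ✓
v: no successors, so □(¬p → □(q ∨ p)) holds vacuously. ✓
w: successors {t, x}; ¬p → □(q ∨ p) there: t:T, x:F. ✗
x: successors {u, y}; ¬p → □(q ∨ p) there: u:F, y:T. ✗
y: successors {z}; ¬p → □(q ∨ p) there: z:T. ✓
z: no successors, so □(¬p → □(q ∨ p)) holds vacuously. ✓
— 6 worlds.

6 and 6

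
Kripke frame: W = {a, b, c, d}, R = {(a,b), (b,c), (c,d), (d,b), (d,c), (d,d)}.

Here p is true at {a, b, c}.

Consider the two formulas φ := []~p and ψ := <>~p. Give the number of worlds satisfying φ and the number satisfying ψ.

1 and 2

For []~p:
a: successors {b}; ~p there: b:F. ✗
b: successors {c}; ~p there: c:F. ✗
c: successors {d}; ~p there: d:T. ✓
d: successors {b, c, d}; ~p there: b:F, c:F, d:T. ✗
— 1 world.
For <>~p:
a: successors {b}; ~p there: b:F. ✗
b: successors {c}; ~p there: c:F. ✗
c: successors {d}; ~p there: d:T. ✓
d: successors {b, c, d}; ~p there: b:F, c:F, d:T. ✓
— 2 worlds.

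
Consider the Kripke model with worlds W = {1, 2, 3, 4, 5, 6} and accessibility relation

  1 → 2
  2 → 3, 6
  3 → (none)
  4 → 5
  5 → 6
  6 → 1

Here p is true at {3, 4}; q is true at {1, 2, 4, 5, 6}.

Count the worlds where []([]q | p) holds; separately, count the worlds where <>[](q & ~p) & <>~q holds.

5 and 1

For []([]q | p):
1: successors {2}; []q | p there: 2:F. ✗
2: successors {3, 6}; []q | p there: 3:T, 6:T. ✓
3: no successors, so []([]q | p) holds vacuously. ✓
4: successors {5}; []q | p there: 5:T. ✓
5: successors {6}; []q | p there: 6:T. ✓
6: successors {1}; []q | p there: 1:T. ✓
— 5 worlds.
For <>[](q & ~p) & <>~q:
1: <>[](q & ~p) is F, <>~q is F. ✗
2: <>[](q & ~p) is T, <>~q is T. ✓
3: <>[](q & ~p) is F, <>~q is F. ✗
4: <>[](q & ~p) is T, <>~q is F. ✗
5: <>[](q & ~p) is T, <>~q is F. ✗
6: <>[](q & ~p) is T, <>~q is F. ✗
— 1 world.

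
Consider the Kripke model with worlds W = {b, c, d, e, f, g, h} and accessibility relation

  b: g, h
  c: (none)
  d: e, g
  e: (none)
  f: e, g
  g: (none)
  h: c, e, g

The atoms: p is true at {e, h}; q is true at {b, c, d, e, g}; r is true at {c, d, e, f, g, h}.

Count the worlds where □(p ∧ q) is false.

4

b: successors {g, h}; p ∧ q there: g:F, h:F. ✗
c: no successors, so □(p ∧ q) holds vacuously. ✓
d: successors {e, g}; p ∧ q there: e:T, g:F. ✗
e: no successors, so □(p ∧ q) holds vacuously. ✓
f: successors {e, g}; p ∧ q there: e:T, g:F. ✗
g: no successors, so □(p ∧ q) holds vacuously. ✓
h: successors {c, e, g}; p ∧ q there: c:F, e:T, g:F. ✗
Satisfying worlds: {c, e, g}.
So □(p ∧ q) fails at the other 4 worlds.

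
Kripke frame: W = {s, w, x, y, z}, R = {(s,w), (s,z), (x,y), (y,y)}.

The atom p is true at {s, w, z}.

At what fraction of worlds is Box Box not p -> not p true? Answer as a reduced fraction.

2/5

s: Box Box not p is T, not p is F. ✗
w: Box Box not p is T, not p is F. ✗
x: Box Box not p is T, not p is T. ✓
y: Box Box not p is T, not p is T. ✓
z: Box Box not p is T, not p is F. ✗
That's 2 of 5 worlds, so 2/5.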